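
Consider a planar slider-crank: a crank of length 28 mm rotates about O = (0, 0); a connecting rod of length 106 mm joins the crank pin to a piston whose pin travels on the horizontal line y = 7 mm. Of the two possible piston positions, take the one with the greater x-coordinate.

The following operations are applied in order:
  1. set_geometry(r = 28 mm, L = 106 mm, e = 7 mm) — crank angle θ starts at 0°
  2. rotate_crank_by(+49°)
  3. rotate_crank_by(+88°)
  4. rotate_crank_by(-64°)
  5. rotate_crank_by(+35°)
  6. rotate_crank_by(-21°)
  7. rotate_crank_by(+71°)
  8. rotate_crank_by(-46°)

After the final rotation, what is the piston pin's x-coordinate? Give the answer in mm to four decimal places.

set_geometry: r = 28 mm, L = 106 mm, e = 7 mm; θ ← 0°
rotate_crank_by(+49°): θ ← 0° +49° = 49°
rotate_crank_by(+88°): θ ← 49° +88° = 137°
rotate_crank_by(-64°): θ ← 137° -64° = 73°
rotate_crank_by(+35°): θ ← 73° +35° = 108°
rotate_crank_by(-21°): θ ← 108° -21° = 87°
rotate_crank_by(+71°): θ ← 87° +71° = 158°
rotate_crank_by(-46°): θ ← 158° -46° = 112°
crank pin P = (r cos θ, r sin θ) = (-10.488985, 25.961148)
h = r sin θ − e = 25.961148 − 7 = 18.961148
x = r cos θ + √(L² − h²) = -10.488985 + √(11236.0 − 359.5251) = -10.488985 + 104.290339 = 93.801355

93.8014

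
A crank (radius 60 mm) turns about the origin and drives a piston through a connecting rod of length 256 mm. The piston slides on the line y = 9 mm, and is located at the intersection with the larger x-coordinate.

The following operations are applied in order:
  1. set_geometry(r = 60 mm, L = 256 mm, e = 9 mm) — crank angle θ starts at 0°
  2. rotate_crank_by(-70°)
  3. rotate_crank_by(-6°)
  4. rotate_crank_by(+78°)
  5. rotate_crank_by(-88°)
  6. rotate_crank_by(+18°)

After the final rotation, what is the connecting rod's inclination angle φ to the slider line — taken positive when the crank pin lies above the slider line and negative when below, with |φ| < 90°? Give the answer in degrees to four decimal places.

set_geometry: r = 60 mm, L = 256 mm, e = 9 mm; θ ← 0°
rotate_crank_by(-70°): θ ← 0° -70° = -70°
rotate_crank_by(-6°): θ ← -70° -6° = -76°
rotate_crank_by(+78°): θ ← -76° +78° = 2°
rotate_crank_by(-88°): θ ← 2° -88° = -86°
rotate_crank_by(+18°): θ ← -86° +18° = -68°
crank pin P = (r cos θ, r sin θ) = (22.476396, -55.631031)
h = r sin θ − e = -55.631031 − 9 = -64.631031
sin φ = h / L = -64.631031 / 256 = -0.25246497
φ = arcsin(-0.25246497) = -14.623424°

-14.6234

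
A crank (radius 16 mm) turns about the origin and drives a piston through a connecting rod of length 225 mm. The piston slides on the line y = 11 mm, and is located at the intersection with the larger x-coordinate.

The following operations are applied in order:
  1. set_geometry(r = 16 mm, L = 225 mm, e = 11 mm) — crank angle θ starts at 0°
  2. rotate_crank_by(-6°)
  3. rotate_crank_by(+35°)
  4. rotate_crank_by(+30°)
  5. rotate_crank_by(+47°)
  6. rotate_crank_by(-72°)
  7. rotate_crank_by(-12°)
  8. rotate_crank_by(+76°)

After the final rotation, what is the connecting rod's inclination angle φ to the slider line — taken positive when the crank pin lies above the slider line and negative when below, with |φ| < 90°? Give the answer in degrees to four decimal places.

1.2337

set_geometry: r = 16 mm, L = 225 mm, e = 11 mm; θ ← 0°
rotate_crank_by(-6°): θ ← 0° -6° = -6°
rotate_crank_by(+35°): θ ← -6° +35° = 29°
rotate_crank_by(+30°): θ ← 29° +30° = 59°
rotate_crank_by(+47°): θ ← 59° +47° = 106°
rotate_crank_by(-72°): θ ← 106° -72° = 34°
rotate_crank_by(-12°): θ ← 34° -12° = 22°
rotate_crank_by(+76°): θ ← 22° +76° = 98°
crank pin P = (r cos θ, r sin θ) = (-2.226770, 15.844289)
h = r sin θ − e = 15.844289 − 11 = 4.844289
sin φ = h / L = 4.844289 / 225 = 0.02153017
φ = arcsin(0.02153017) = 1.233683°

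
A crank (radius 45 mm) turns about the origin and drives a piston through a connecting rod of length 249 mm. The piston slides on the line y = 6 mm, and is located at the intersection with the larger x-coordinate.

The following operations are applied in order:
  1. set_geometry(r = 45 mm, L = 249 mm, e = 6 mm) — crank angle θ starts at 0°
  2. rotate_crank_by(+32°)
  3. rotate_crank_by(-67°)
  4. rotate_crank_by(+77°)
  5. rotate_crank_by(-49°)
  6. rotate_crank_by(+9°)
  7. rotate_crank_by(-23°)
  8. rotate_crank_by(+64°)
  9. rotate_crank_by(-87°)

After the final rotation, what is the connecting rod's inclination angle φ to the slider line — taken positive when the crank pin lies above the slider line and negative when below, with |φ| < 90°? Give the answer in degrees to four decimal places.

set_geometry: r = 45 mm, L = 249 mm, e = 6 mm; θ ← 0°
rotate_crank_by(+32°): θ ← 0° +32° = 32°
rotate_crank_by(-67°): θ ← 32° -67° = -35°
rotate_crank_by(+77°): θ ← -35° +77° = 42°
rotate_crank_by(-49°): θ ← 42° -49° = -7°
rotate_crank_by(+9°): θ ← -7° +9° = 2°
rotate_crank_by(-23°): θ ← 2° -23° = -21°
rotate_crank_by(+64°): θ ← -21° +64° = 43°
rotate_crank_by(-87°): θ ← 43° -87° = -44°
crank pin P = (r cos θ, r sin θ) = (32.370291, -31.259627)
h = r sin θ − e = -31.259627 − 6 = -37.259627
sin φ = h / L = -37.259627 / 249 = -0.14963705
φ = arcsin(-0.14963705) = -8.605894°

-8.6059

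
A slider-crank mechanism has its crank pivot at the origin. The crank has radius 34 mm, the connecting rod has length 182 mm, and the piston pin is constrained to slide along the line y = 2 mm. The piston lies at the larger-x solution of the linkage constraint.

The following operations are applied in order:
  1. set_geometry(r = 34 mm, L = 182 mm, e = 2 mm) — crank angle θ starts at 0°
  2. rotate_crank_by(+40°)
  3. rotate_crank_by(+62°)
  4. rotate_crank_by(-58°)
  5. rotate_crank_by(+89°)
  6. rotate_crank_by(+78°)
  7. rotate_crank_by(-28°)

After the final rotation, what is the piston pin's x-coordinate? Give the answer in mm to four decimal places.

148.0073

set_geometry: r = 34 mm, L = 182 mm, e = 2 mm; θ ← 0°
rotate_crank_by(+40°): θ ← 0° +40° = 40°
rotate_crank_by(+62°): θ ← 40° +62° = 102°
rotate_crank_by(-58°): θ ← 102° -58° = 44°
rotate_crank_by(+89°): θ ← 44° +89° = 133°
rotate_crank_by(+78°): θ ← 133° +78° = 211°
rotate_crank_by(-28°): θ ← 211° -28° = 183°
crank pin P = (r cos θ, r sin θ) = (-33.953404, -1.779423)
h = r sin θ − e = -1.779423 − 2 = -3.779423
x = r cos θ + √(L² − h²) = -33.953404 + √(33124.0 − 14.2840) = -33.953404 + 181.960754 = 148.007350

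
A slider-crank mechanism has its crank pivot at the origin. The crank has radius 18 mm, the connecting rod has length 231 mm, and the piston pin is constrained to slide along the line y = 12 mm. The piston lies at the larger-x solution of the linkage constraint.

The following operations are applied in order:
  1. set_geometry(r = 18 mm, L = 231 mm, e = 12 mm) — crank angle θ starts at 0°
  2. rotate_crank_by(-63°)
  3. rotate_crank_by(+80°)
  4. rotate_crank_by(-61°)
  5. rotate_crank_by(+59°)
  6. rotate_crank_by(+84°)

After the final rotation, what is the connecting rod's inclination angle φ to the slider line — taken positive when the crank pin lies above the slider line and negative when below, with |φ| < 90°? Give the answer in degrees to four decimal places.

set_geometry: r = 18 mm, L = 231 mm, e = 12 mm; θ ← 0°
rotate_crank_by(-63°): θ ← 0° -63° = -63°
rotate_crank_by(+80°): θ ← -63° +80° = 17°
rotate_crank_by(-61°): θ ← 17° -61° = -44°
rotate_crank_by(+59°): θ ← -44° +59° = 15°
rotate_crank_by(+84°): θ ← 15° +84° = 99°
crank pin P = (r cos θ, r sin θ) = (-2.815820, 17.778390)
h = r sin θ − e = 17.778390 − 12 = 5.778390
sin φ = h / L = 5.778390 / 231 = 0.02501468
φ = arcsin(0.02501468) = 1.433385°

1.4334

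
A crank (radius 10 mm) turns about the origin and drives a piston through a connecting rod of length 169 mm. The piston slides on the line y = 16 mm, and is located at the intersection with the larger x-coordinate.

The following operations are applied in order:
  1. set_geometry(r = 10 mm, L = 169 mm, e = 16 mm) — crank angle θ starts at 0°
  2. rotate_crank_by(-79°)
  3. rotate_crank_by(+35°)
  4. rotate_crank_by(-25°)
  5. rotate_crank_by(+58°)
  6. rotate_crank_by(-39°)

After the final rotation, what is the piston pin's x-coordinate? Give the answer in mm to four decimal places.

set_geometry: r = 10 mm, L = 169 mm, e = 16 mm; θ ← 0°
rotate_crank_by(-79°): θ ← 0° -79° = -79°
rotate_crank_by(+35°): θ ← -79° +35° = -44°
rotate_crank_by(-25°): θ ← -44° -25° = -69°
rotate_crank_by(+58°): θ ← -69° +58° = -11°
rotate_crank_by(-39°): θ ← -11° -39° = -50°
crank pin P = (r cos θ, r sin θ) = (6.427876, -7.660444)
h = r sin θ − e = -7.660444 − 16 = -23.660444
x = r cos θ + √(L² − h²) = 6.427876 + √(28561.0 − 559.8166) = 6.427876 + 167.335541 = 173.763417

173.7634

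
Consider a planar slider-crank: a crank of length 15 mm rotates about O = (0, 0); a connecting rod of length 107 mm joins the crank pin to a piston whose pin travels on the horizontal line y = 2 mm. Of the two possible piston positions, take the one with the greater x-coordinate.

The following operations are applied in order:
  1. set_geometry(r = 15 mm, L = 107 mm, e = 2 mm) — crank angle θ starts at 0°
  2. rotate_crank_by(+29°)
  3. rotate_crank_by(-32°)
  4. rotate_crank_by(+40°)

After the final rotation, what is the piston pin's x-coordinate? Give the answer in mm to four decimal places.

118.7485

set_geometry: r = 15 mm, L = 107 mm, e = 2 mm; θ ← 0°
rotate_crank_by(+29°): θ ← 0° +29° = 29°
rotate_crank_by(-32°): θ ← 29° -32° = -3°
rotate_crank_by(+40°): θ ← -3° +40° = 37°
crank pin P = (r cos θ, r sin θ) = (11.979533, 9.027225)
h = r sin θ − e = 9.027225 − 2 = 7.027225
x = r cos θ + √(L² − h²) = 11.979533 + √(11449.0 − 49.3819) = 11.979533 + 106.768994 = 118.748527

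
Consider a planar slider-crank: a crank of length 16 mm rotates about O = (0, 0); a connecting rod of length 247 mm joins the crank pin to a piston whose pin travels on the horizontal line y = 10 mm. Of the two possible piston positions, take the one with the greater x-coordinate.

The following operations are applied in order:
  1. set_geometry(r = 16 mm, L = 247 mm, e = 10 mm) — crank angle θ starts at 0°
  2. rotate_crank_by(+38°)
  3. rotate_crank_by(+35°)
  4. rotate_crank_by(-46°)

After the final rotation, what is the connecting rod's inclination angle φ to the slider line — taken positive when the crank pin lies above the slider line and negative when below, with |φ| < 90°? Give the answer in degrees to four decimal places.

set_geometry: r = 16 mm, L = 247 mm, e = 10 mm; θ ← 0°
rotate_crank_by(+38°): θ ← 0° +38° = 38°
rotate_crank_by(+35°): θ ← 38° +35° = 73°
rotate_crank_by(-46°): θ ← 73° -46° = 27°
crank pin P = (r cos θ, r sin θ) = (14.256104, 7.263848)
h = r sin θ − e = 7.263848 − 10 = -2.736152
sin φ = h / L = -2.736152 / 247 = -0.01107754
φ = arcsin(-0.01107754) = -0.634709°

-0.6347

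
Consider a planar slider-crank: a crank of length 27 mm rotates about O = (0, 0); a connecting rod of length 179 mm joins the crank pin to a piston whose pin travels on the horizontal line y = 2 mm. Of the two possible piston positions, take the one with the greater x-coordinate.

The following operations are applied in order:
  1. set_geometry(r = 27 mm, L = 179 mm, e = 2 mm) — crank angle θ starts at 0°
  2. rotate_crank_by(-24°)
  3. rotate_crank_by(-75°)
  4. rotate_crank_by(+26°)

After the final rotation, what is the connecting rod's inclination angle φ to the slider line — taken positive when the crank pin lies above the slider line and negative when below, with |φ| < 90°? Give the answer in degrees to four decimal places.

set_geometry: r = 27 mm, L = 179 mm, e = 2 mm; θ ← 0°
rotate_crank_by(-24°): θ ← 0° -24° = -24°
rotate_crank_by(-75°): θ ← -24° -75° = -99°
rotate_crank_by(+26°): θ ← -99° +26° = -73°
crank pin P = (r cos θ, r sin θ) = (7.894036, -25.820228)
h = r sin θ − e = -25.820228 − 2 = -27.820228
sin φ = h / L = -27.820228 / 179 = -0.15542027
φ = arcsin(-0.15542027) = -8.941171°

-8.9412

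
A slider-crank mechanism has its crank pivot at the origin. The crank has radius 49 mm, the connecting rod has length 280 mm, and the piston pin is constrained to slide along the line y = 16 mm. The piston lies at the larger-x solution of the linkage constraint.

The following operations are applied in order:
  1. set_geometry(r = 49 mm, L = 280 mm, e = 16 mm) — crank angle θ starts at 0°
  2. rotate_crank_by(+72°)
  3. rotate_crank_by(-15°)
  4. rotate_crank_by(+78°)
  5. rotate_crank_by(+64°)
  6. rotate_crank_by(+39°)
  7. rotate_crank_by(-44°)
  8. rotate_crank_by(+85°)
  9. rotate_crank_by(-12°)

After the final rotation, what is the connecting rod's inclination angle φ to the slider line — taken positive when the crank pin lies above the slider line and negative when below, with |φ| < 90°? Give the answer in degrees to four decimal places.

-13.4091

set_geometry: r = 49 mm, L = 280 mm, e = 16 mm; θ ← 0°
rotate_crank_by(+72°): θ ← 0° +72° = 72°
rotate_crank_by(-15°): θ ← 72° -15° = 57°
rotate_crank_by(+78°): θ ← 57° +78° = 135°
rotate_crank_by(+64°): θ ← 135° +64° = 199°
rotate_crank_by(+39°): θ ← 199° +39° = 238°
rotate_crank_by(-44°): θ ← 238° -44° = 194°
rotate_crank_by(+85°): θ ← 194° +85° = 279°
rotate_crank_by(-12°): θ ← 279° -12° = 267°
crank pin P = (r cos θ, r sin θ) = (-2.564462, -48.932847)
h = r sin θ − e = -48.932847 − 16 = -64.932847
sin φ = h / L = -64.932847 / 280 = -0.23190303
φ = arcsin(-0.23190303) = -13.409137°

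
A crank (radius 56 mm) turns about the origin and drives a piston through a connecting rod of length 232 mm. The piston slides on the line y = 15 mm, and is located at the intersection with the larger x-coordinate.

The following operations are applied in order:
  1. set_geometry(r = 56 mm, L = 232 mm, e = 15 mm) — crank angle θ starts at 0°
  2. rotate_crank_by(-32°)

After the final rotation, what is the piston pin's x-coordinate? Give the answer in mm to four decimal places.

set_geometry: r = 56 mm, L = 232 mm, e = 15 mm; θ ← 0°
rotate_crank_by(-32°): θ ← 0° -32° = -32°
crank pin P = (r cos θ, r sin θ) = (47.490693, -29.675479)
h = r sin θ − e = -29.675479 − 15 = -44.675479
x = r cos θ + √(L² − h²) = 47.490693 + √(53824.0 − 1995.8984) = 47.490693 + 227.657861 = 275.148554

275.1486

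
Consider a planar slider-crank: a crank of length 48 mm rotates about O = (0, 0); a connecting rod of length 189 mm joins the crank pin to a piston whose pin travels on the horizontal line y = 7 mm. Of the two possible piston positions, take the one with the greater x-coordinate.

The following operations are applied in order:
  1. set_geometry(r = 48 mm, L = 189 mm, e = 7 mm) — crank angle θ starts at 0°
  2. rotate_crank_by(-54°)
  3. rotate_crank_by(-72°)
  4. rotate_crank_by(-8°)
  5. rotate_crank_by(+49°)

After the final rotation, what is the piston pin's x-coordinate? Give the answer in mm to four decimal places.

185.0593

set_geometry: r = 48 mm, L = 189 mm, e = 7 mm; θ ← 0°
rotate_crank_by(-54°): θ ← 0° -54° = -54°
rotate_crank_by(-72°): θ ← -54° -72° = -126°
rotate_crank_by(-8°): θ ← -126° -8° = -134°
rotate_crank_by(+49°): θ ← -134° +49° = -85°
crank pin P = (r cos θ, r sin θ) = (4.183476, -47.817346)
h = r sin θ − e = -47.817346 − 7 = -54.817346
x = r cos θ + √(L² − h²) = 4.183476 + √(35721.0 − 3004.9414) = 4.183476 + 180.875810 = 185.059286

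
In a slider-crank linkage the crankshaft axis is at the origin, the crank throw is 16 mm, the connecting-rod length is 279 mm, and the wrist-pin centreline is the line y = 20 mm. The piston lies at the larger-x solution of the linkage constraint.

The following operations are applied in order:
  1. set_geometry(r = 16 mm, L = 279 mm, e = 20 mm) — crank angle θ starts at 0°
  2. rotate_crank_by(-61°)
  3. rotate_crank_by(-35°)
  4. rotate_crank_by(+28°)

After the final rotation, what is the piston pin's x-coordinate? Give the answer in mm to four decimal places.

set_geometry: r = 16 mm, L = 279 mm, e = 20 mm; θ ← 0°
rotate_crank_by(-61°): θ ← 0° -61° = -61°
rotate_crank_by(-35°): θ ← -61° -35° = -96°
rotate_crank_by(+28°): θ ← -96° +28° = -68°
crank pin P = (r cos θ, r sin θ) = (5.993705, -14.834942)
h = r sin θ − e = -14.834942 − 20 = -34.834942
x = r cos θ + √(L² − h²) = 5.993705 + √(77841.0 − 1213.4732) = 5.993705 + 276.816775 = 282.810480

282.8105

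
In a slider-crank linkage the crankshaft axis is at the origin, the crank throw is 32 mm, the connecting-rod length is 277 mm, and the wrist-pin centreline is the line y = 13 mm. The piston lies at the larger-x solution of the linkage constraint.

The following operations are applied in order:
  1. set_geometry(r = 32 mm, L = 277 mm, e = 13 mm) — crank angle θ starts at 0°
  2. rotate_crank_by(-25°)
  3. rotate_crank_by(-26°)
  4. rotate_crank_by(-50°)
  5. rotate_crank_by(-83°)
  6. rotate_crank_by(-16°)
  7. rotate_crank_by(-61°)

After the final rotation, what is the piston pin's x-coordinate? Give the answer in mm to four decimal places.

set_geometry: r = 32 mm, L = 277 mm, e = 13 mm; θ ← 0°
rotate_crank_by(-25°): θ ← 0° -25° = -25°
rotate_crank_by(-26°): θ ← -25° -26° = -51°
rotate_crank_by(-50°): θ ← -51° -50° = -101°
rotate_crank_by(-83°): θ ← -101° -83° = -184°
rotate_crank_by(-16°): θ ← -184° -16° = -200°
rotate_crank_by(-61°): θ ← -200° -61° = -261°
crank pin P = (r cos θ, r sin θ) = (-5.005903, 31.606027)
h = r sin θ − e = 31.606027 − 13 = 18.606027
x = r cos θ + √(L² − h²) = -5.005903 + √(76729.0 − 346.1842) = -5.005903 + 276.374412 = 271.368509

271.3685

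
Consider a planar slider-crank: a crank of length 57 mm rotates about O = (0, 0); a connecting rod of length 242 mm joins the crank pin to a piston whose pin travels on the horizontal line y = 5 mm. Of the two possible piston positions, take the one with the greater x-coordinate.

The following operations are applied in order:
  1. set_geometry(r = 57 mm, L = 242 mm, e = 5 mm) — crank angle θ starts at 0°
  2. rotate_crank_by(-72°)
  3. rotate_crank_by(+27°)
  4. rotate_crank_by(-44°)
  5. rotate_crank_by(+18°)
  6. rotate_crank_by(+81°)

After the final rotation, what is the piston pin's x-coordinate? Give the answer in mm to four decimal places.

298.0845

set_geometry: r = 57 mm, L = 242 mm, e = 5 mm; θ ← 0°
rotate_crank_by(-72°): θ ← 0° -72° = -72°
rotate_crank_by(+27°): θ ← -72° +27° = -45°
rotate_crank_by(-44°): θ ← -45° -44° = -89°
rotate_crank_by(+18°): θ ← -89° +18° = -71°
rotate_crank_by(+81°): θ ← -71° +81° = 10°
crank pin P = (r cos θ, r sin θ) = (56.134042, 9.897946)
h = r sin θ − e = 9.897946 − 5 = 4.897946
x = r cos θ + √(L² − h²) = 56.134042 + √(58564.0 − 23.9899) = 56.134042 + 241.950429 = 298.084471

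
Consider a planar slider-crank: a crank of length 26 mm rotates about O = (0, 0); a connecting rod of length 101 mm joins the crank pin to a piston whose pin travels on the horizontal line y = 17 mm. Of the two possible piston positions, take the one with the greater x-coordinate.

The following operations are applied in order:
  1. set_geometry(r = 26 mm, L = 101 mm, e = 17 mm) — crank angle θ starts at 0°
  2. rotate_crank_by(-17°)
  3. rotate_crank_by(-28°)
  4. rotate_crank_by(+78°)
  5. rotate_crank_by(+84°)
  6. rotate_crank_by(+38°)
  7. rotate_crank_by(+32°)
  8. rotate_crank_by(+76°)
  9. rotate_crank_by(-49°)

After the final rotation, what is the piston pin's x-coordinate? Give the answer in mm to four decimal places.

set_geometry: r = 26 mm, L = 101 mm, e = 17 mm; θ ← 0°
rotate_crank_by(-17°): θ ← 0° -17° = -17°
rotate_crank_by(-28°): θ ← -17° -28° = -45°
rotate_crank_by(+78°): θ ← -45° +78° = 33°
rotate_crank_by(+84°): θ ← 33° +84° = 117°
rotate_crank_by(+38°): θ ← 117° +38° = 155°
rotate_crank_by(+32°): θ ← 155° +32° = 187°
rotate_crank_by(+76°): θ ← 187° +76° = 263°
rotate_crank_by(-49°): θ ← 263° -49° = 214°
crank pin P = (r cos θ, r sin θ) = (-21.554977, -14.539015)
h = r sin θ − e = -14.539015 − 17 = -31.539015
x = r cos θ + √(L² − h²) = -21.554977 + √(10201.0 − 994.7095) = -21.554977 + 95.949416 = 74.394439

74.3944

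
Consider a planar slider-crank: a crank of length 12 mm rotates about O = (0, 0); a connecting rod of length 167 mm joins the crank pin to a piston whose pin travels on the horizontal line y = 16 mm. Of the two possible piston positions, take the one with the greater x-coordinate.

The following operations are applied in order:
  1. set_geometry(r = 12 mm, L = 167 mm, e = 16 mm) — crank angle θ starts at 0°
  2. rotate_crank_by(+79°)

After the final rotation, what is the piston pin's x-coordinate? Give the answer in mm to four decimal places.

set_geometry: r = 12 mm, L = 167 mm, e = 16 mm; θ ← 0°
rotate_crank_by(+79°): θ ← 0° +79° = 79°
crank pin P = (r cos θ, r sin θ) = (2.289708, 11.779526)
h = r sin θ − e = 11.779526 − 16 = -4.220474
x = r cos θ + √(L² − h²) = 2.289708 + √(27889.0 − 17.8124) = 2.289708 + 166.946661 = 169.236369

169.2364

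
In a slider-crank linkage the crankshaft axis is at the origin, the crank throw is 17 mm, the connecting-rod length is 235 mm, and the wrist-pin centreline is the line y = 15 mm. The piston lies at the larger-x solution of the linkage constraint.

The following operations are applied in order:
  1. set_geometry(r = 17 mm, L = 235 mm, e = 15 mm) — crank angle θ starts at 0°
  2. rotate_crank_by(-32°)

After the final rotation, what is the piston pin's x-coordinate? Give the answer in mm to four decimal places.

set_geometry: r = 17 mm, L = 235 mm, e = 15 mm; θ ← 0°
rotate_crank_by(-32°): θ ← 0° -32° = -32°
crank pin P = (r cos θ, r sin θ) = (14.416818, -9.008627)
h = r sin θ − e = -9.008627 − 15 = -24.008627
x = r cos θ + √(L² − h²) = 14.416818 + √(55225.0 − 576.4142) = 14.416818 + 233.770370 = 248.187187

248.1872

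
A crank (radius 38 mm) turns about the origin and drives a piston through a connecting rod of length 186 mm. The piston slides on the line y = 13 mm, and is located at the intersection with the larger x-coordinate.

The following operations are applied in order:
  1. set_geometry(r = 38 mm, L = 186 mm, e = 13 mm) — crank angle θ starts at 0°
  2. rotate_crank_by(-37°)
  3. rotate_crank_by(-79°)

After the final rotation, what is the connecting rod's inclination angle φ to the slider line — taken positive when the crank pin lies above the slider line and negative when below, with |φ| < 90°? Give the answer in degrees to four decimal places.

set_geometry: r = 38 mm, L = 186 mm, e = 13 mm; θ ← 0°
rotate_crank_by(-37°): θ ← 0° -37° = -37°
rotate_crank_by(-79°): θ ← -37° -79° = -116°
crank pin P = (r cos θ, r sin θ) = (-16.658104, -34.154174)
h = r sin θ − e = -34.154174 − 13 = -47.154174
sin φ = h / L = -47.154174 / 186 = -0.25351706
φ = arcsin(-0.25351706) = -14.685732°

-14.6857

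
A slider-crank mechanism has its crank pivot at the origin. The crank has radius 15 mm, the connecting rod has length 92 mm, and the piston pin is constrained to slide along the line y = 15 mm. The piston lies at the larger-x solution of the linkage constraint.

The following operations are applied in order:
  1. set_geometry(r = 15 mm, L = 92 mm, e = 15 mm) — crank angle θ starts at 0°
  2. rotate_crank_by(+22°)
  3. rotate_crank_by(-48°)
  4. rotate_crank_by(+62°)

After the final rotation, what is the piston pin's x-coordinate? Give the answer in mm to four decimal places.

103.9272

set_geometry: r = 15 mm, L = 92 mm, e = 15 mm; θ ← 0°
rotate_crank_by(+22°): θ ← 0° +22° = 22°
rotate_crank_by(-48°): θ ← 22° -48° = -26°
rotate_crank_by(+62°): θ ← -26° +62° = 36°
crank pin P = (r cos θ, r sin θ) = (12.135255, 8.816779)
h = r sin θ − e = 8.816779 − 15 = -6.183221
x = r cos θ + √(L² − h²) = 12.135255 + √(8464.0 − 38.2322) = 12.135255 + 91.791981 = 103.927236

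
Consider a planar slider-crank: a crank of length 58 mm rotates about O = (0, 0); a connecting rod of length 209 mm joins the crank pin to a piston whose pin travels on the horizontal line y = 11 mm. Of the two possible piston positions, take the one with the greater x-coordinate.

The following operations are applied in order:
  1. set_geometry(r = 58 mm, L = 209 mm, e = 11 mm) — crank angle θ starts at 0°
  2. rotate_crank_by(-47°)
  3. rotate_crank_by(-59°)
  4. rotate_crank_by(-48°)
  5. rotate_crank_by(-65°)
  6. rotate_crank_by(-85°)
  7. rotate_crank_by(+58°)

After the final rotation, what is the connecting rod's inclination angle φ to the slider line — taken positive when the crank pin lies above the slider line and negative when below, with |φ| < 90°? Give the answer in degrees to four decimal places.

11.5889

set_geometry: r = 58 mm, L = 209 mm, e = 11 mm; θ ← 0°
rotate_crank_by(-47°): θ ← 0° -47° = -47°
rotate_crank_by(-59°): θ ← -47° -59° = -106°
rotate_crank_by(-48°): θ ← -106° -48° = -154°
rotate_crank_by(-65°): θ ← -154° -65° = -219°
rotate_crank_by(-85°): θ ← -219° -85° = -304°
rotate_crank_by(+58°): θ ← -304° +58° = -246°
crank pin P = (r cos θ, r sin θ) = (-23.590725, 52.985637)
h = r sin θ − e = 52.985637 − 11 = 41.985637
sin φ = h / L = 41.985637 / 209 = 0.20088821
φ = arcsin(0.20088821) = 11.588904°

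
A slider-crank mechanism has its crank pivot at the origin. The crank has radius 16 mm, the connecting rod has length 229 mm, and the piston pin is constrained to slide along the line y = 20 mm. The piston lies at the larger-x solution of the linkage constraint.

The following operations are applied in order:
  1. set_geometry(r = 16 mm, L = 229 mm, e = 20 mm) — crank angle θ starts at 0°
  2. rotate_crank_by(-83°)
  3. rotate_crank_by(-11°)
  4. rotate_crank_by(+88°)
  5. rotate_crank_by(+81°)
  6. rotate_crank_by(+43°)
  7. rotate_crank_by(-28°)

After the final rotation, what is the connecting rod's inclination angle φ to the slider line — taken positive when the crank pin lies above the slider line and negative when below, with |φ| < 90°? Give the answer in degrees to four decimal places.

-1.0009

set_geometry: r = 16 mm, L = 229 mm, e = 20 mm; θ ← 0°
rotate_crank_by(-83°): θ ← 0° -83° = -83°
rotate_crank_by(-11°): θ ← -83° -11° = -94°
rotate_crank_by(+88°): θ ← -94° +88° = -6°
rotate_crank_by(+81°): θ ← -6° +81° = 75°
rotate_crank_by(+43°): θ ← 75° +43° = 118°
rotate_crank_by(-28°): θ ← 118° -28° = 90°
crank pin P = (r cos θ, r sin θ) = (0.000000, 16.000000)
h = r sin θ − e = 16.000000 − 20 = -4.000000
sin φ = h / L = -4.000000 / 229 = -0.01746725
φ = arcsin(-0.01746725) = -1.000851°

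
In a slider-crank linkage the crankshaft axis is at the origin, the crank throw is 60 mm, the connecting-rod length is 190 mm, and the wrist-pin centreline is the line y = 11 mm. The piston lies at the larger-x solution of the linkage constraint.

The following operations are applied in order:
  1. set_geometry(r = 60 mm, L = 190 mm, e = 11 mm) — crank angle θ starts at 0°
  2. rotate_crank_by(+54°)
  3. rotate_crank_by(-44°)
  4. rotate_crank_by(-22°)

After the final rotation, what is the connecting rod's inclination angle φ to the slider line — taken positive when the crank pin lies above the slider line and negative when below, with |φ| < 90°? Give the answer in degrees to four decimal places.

set_geometry: r = 60 mm, L = 190 mm, e = 11 mm; θ ← 0°
rotate_crank_by(+54°): θ ← 0° +54° = 54°
rotate_crank_by(-44°): θ ← 54° -44° = 10°
rotate_crank_by(-22°): θ ← 10° -22° = -12°
crank pin P = (r cos θ, r sin θ) = (58.688856, -12.474701)
h = r sin θ − e = -12.474701 − 11 = -23.474701
sin φ = h / L = -23.474701 / 190 = -0.12355106
φ = arcsin(-0.12355106) = -7.097089°

-7.0971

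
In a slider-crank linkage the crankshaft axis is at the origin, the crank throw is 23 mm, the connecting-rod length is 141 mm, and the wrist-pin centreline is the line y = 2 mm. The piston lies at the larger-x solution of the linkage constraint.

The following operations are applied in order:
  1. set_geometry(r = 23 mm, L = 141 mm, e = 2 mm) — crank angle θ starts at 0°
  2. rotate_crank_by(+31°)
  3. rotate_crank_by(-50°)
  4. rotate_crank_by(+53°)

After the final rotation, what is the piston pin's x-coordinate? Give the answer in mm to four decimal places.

set_geometry: r = 23 mm, L = 141 mm, e = 2 mm; θ ← 0°
rotate_crank_by(+31°): θ ← 0° +31° = 31°
rotate_crank_by(-50°): θ ← 31° -50° = -19°
rotate_crank_by(+53°): θ ← -19° +53° = 34°
crank pin P = (r cos θ, r sin θ) = (19.067864, 12.861437)
h = r sin θ − e = 12.861437 − 2 = 10.861437
x = r cos θ + √(L² − h²) = 19.067864 + √(19881.0 − 117.9708) = 19.067864 + 140.581041 = 159.648906

159.6489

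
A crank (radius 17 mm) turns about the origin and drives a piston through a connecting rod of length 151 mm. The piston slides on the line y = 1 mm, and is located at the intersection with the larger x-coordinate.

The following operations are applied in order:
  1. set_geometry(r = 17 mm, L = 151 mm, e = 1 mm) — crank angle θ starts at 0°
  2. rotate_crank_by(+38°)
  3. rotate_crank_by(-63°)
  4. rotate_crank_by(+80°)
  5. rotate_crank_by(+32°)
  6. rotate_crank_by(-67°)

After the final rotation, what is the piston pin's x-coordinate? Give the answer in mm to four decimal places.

set_geometry: r = 17 mm, L = 151 mm, e = 1 mm; θ ← 0°
rotate_crank_by(+38°): θ ← 0° +38° = 38°
rotate_crank_by(-63°): θ ← 38° -63° = -25°
rotate_crank_by(+80°): θ ← -25° +80° = 55°
rotate_crank_by(+32°): θ ← 55° +32° = 87°
rotate_crank_by(-67°): θ ← 87° -67° = 20°
crank pin P = (r cos θ, r sin θ) = (15.974775, 5.814342)
h = r sin θ − e = 5.814342 − 1 = 4.814342
x = r cos θ + √(L² − h²) = 15.974775 + √(22801.0 − 23.1779) = 15.974775 + 150.923232 = 166.898007

166.8980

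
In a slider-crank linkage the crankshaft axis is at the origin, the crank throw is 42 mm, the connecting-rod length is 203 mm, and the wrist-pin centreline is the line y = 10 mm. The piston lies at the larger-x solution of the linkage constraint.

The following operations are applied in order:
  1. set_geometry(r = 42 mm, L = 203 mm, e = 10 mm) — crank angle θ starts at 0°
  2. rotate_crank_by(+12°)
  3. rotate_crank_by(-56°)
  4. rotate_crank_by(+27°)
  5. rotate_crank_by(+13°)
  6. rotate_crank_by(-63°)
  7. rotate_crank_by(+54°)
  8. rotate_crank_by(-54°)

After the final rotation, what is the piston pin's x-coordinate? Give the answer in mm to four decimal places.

set_geometry: r = 42 mm, L = 203 mm, e = 10 mm; θ ← 0°
rotate_crank_by(+12°): θ ← 0° +12° = 12°
rotate_crank_by(-56°): θ ← 12° -56° = -44°
rotate_crank_by(+27°): θ ← -44° +27° = -17°
rotate_crank_by(+13°): θ ← -17° +13° = -4°
rotate_crank_by(-63°): θ ← -4° -63° = -67°
rotate_crank_by(+54°): θ ← -67° +54° = -13°
rotate_crank_by(-54°): θ ← -13° -54° = -67°
crank pin P = (r cos θ, r sin θ) = (16.410707, -38.661204)
h = r sin θ − e = -38.661204 − 10 = -48.661204
x = r cos θ + √(L² − h²) = 16.410707 + √(41209.0 − 2367.9128) = 16.410707 + 197.081423 = 213.492130

213.4921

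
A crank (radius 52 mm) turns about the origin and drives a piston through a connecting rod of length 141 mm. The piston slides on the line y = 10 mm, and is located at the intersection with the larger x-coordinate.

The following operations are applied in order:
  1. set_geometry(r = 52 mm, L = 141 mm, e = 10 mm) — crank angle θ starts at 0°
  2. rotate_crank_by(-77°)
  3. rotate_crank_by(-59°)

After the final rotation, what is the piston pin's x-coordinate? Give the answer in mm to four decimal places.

set_geometry: r = 52 mm, L = 141 mm, e = 10 mm; θ ← 0°
rotate_crank_by(-77°): θ ← 0° -77° = -77°
rotate_crank_by(-59°): θ ← -77° -59° = -136°
crank pin P = (r cos θ, r sin θ) = (-37.405670, -36.122235)
h = r sin θ − e = -36.122235 − 10 = -46.122235
x = r cos θ + √(L² − h²) = -37.405670 + √(19881.0 − 2127.2606) = -37.405670 + 133.243159 = 95.837489

95.8375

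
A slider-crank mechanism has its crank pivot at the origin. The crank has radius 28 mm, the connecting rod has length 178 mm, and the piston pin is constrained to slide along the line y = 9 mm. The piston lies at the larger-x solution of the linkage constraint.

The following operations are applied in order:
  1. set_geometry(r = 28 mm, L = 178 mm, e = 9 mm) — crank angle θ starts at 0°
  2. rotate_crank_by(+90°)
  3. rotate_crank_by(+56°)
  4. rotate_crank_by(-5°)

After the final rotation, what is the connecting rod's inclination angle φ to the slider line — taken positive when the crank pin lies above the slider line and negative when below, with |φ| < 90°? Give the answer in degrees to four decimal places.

2.7761

set_geometry: r = 28 mm, L = 178 mm, e = 9 mm; θ ← 0°
rotate_crank_by(+90°): θ ← 0° +90° = 90°
rotate_crank_by(+56°): θ ← 90° +56° = 146°
rotate_crank_by(-5°): θ ← 146° -5° = 141°
crank pin P = (r cos θ, r sin θ) = (-21.760087, 17.620971)
h = r sin θ − e = 17.620971 − 9 = 8.620971
sin φ = h / L = 8.620971 / 178 = 0.04843242
φ = arcsin(0.04843242) = 2.776059°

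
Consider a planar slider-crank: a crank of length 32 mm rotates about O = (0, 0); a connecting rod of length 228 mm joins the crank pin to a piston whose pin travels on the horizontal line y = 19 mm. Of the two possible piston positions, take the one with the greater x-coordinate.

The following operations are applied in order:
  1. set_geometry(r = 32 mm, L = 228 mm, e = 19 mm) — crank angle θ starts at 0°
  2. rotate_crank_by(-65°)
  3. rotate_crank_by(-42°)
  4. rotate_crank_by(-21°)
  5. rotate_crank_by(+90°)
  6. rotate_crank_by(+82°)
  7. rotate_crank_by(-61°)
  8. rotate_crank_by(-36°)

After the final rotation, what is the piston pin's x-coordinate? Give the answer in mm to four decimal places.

242.8620

set_geometry: r = 32 mm, L = 228 mm, e = 19 mm; θ ← 0°
rotate_crank_by(-65°): θ ← 0° -65° = -65°
rotate_crank_by(-42°): θ ← -65° -42° = -107°
rotate_crank_by(-21°): θ ← -107° -21° = -128°
rotate_crank_by(+90°): θ ← -128° +90° = -38°
rotate_crank_by(+82°): θ ← -38° +82° = 44°
rotate_crank_by(-61°): θ ← 44° -61° = -17°
rotate_crank_by(-36°): θ ← -17° -36° = -53°
crank pin P = (r cos θ, r sin θ) = (19.258081, -25.556336)
h = r sin θ − e = -25.556336 − 19 = -44.556336
x = r cos θ + √(L² − h²) = 19.258081 + √(51984.0 − 1985.2671) = 19.258081 + 223.603964 = 242.862045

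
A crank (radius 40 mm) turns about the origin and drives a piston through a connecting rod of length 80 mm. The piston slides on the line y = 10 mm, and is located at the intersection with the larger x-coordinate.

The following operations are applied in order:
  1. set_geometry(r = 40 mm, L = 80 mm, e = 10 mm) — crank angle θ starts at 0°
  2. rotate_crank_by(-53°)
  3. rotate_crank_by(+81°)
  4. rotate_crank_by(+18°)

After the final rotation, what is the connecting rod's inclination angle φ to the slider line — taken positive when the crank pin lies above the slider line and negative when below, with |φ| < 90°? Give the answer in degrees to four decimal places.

set_geometry: r = 40 mm, L = 80 mm, e = 10 mm; θ ← 0°
rotate_crank_by(-53°): θ ← 0° -53° = -53°
rotate_crank_by(+81°): θ ← -53° +81° = 28°
rotate_crank_by(+18°): θ ← 28° +18° = 46°
crank pin P = (r cos θ, r sin θ) = (27.786335, 28.773592)
h = r sin θ − e = 28.773592 − 10 = 18.773592
sin φ = h / L = 18.773592 / 80 = 0.23466990
φ = arcsin(0.23466990) = 13.572165°

13.5722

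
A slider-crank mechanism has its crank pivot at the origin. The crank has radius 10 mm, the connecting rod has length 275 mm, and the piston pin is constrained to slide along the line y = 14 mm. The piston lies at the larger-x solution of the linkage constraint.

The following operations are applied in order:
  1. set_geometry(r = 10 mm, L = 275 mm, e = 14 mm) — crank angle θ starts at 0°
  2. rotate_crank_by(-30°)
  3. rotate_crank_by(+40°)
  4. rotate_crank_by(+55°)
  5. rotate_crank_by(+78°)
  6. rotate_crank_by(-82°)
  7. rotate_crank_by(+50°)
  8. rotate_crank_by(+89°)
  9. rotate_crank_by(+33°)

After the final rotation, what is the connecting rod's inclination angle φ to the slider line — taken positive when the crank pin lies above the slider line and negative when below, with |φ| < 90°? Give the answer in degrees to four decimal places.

set_geometry: r = 10 mm, L = 275 mm, e = 14 mm; θ ← 0°
rotate_crank_by(-30°): θ ← 0° -30° = -30°
rotate_crank_by(+40°): θ ← -30° +40° = 10°
rotate_crank_by(+55°): θ ← 10° +55° = 65°
rotate_crank_by(+78°): θ ← 65° +78° = 143°
rotate_crank_by(-82°): θ ← 143° -82° = 61°
rotate_crank_by(+50°): θ ← 61° +50° = 111°
rotate_crank_by(+89°): θ ← 111° +89° = 200°
rotate_crank_by(+33°): θ ← 200° +33° = 233°
crank pin P = (r cos θ, r sin θ) = (-6.018150, -7.986355)
h = r sin θ − e = -7.986355 − 14 = -21.986355
sin φ = h / L = -21.986355 / 275 = -0.07995038
φ = arcsin(-0.07995038) = -4.585714°

-4.5857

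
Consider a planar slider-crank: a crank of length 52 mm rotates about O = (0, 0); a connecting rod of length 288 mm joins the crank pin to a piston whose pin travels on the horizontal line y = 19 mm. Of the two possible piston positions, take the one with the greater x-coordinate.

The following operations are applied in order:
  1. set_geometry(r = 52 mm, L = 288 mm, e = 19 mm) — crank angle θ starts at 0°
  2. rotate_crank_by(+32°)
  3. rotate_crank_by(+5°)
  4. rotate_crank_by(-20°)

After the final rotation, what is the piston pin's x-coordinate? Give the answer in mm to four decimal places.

set_geometry: r = 52 mm, L = 288 mm, e = 19 mm; θ ← 0°
rotate_crank_by(+32°): θ ← 0° +32° = 32°
rotate_crank_by(+5°): θ ← 32° +5° = 37°
rotate_crank_by(-20°): θ ← 37° -20° = 17°
crank pin P = (r cos θ, r sin θ) = (49.727847, 15.203329)
h = r sin θ − e = 15.203329 − 19 = -3.796671
x = r cos θ + √(L² − h²) = 49.727847 + √(82944.0 − 14.4147) = 49.727847 + 287.974973 = 337.702821

337.7028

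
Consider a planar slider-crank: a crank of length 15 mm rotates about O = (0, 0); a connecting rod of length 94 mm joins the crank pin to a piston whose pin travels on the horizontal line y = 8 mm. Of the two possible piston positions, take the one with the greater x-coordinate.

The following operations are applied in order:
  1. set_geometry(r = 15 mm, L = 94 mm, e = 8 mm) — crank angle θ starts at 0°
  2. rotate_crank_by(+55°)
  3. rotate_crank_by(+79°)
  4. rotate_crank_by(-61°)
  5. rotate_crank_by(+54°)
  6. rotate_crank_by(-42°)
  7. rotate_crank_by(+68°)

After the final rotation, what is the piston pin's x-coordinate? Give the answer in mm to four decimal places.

80.6274

set_geometry: r = 15 mm, L = 94 mm, e = 8 mm; θ ← 0°
rotate_crank_by(+55°): θ ← 0° +55° = 55°
rotate_crank_by(+79°): θ ← 55° +79° = 134°
rotate_crank_by(-61°): θ ← 134° -61° = 73°
rotate_crank_by(+54°): θ ← 73° +54° = 127°
rotate_crank_by(-42°): θ ← 127° -42° = 85°
rotate_crank_by(+68°): θ ← 85° +68° = 153°
crank pin P = (r cos θ, r sin θ) = (-13.365098, 6.809857)
h = r sin θ − e = 6.809857 − 8 = -1.190143
x = r cos θ + √(L² − h²) = -13.365098 + √(8836.0 − 1.4164) = -13.365098 + 93.992465 = 80.627368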